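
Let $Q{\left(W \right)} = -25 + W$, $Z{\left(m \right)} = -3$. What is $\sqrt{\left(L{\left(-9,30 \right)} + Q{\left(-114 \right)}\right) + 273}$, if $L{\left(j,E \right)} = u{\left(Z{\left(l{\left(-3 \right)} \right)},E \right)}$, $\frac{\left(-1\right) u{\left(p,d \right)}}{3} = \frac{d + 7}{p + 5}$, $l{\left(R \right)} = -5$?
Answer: $\frac{\sqrt{314}}{2} \approx 8.86$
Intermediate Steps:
$u{\left(p,d \right)} = - \frac{3 \left(7 + d\right)}{5 + p}$ ($u{\left(p,d \right)} = - 3 \frac{d + 7}{p + 5} = - 3 \frac{7 + d}{5 + p} = - \frac{3 \left(7 + d\right)}{5 + p}$)
$L{\left(j,E \right)} = - \frac{21}{2} - \frac{3 E}{2}$ ($L{\left(j,E \right)} = \frac{3 \left(-7 - E\right)}{5 - 3} = \frac{3 \left(-7 - E\right)}{2} = 3 \cdot \frac{1}{2} \left(-7 - E\right) = - \frac{21}{2} - \frac{3 E}{2}$)
$\sqrt{\left(L{\left(-9,30 \right)} + Q{\left(-114 \right)}\right) + 273} = \sqrt{\left(\left(- \frac{21}{2} - 45\right) - 139\right) + 273} = \sqrt{\left(- \frac{111}{2} - 139\right) + 273} = \sqrt{- \frac{389}{2} + 273} = \sqrt{\frac{157}{2}} = \frac{\sqrt{314}}{2}$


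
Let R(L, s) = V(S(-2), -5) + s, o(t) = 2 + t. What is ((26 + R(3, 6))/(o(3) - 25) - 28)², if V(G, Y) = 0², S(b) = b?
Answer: 21904/25 ≈ 876.16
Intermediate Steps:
V(G, Y) = 0
R(L, s) = s (R(L, s) = 0 + s = s)
((26 + R(3, 6))/(o(3) - 25) - 28)² = ((26 + 6)/((2 + 3) - 25) - 28)² = (32/(5 - 25) - 28)² = (32/(-20) - 28)² = (32*(-1/20) - 28)² = (-8/5 - 28)² = (-148/5)² = 21904/25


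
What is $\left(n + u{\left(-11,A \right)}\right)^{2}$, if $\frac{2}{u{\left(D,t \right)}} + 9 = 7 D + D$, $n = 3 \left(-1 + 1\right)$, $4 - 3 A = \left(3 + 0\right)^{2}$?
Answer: $\frac{4}{9409} \approx 0.00042513$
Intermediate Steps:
$A = - \frac{5}{3}$ ($A = \frac{4}{3} - \frac{\left(3 + 0\right)^{2}}{3} = \frac{4}{3} - \frac{3^{2}}{3} = \frac{4}{3} - 3 = - \frac{5}{3} \approx -1.6667$)
$n = 0$ ($n = 3 \cdot 0 = 0$)
$u{\left(D,t \right)} = \frac{2}{-9 + 8 D}$ ($u{\left(D,t \right)} = \frac{2}{-9 + \left(7 D + D\right)} = \frac{2}{-9 + 8 D}$)
$\left(n + u{\left(-11,A \right)}\right)^{2} = \left(0 + \frac{2}{-9 + 8 \left(-11\right)}\right)^{2} = \left(0 + \frac{2}{-9 - 88}\right)^{2} = \left(0 + \frac{2}{-97}\right)^{2} = \left(0 + 2 \left(- \frac{1}{97}\right)\right)^{2} = \left(0 - \frac{2}{97}\right)^{2} = \left(- \frac{2}{97}\right)^{2} = \frac{4}{9409}$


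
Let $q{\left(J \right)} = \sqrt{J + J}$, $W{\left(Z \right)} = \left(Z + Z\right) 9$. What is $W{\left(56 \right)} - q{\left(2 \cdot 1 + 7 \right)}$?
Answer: $1008 - 3 \sqrt{2} \approx 1003.8$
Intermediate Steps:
$W{\left(Z \right)} = 18 Z$ ($W{\left(Z \right)} = 2 Z 9 = 18 Z$)
$q{\left(J \right)} = \sqrt{2} \sqrt{J}$ ($q{\left(J \right)} = \sqrt{2 J} = \sqrt{2} \sqrt{J}$)
$W{\left(56 \right)} - q{\left(2 \cdot 1 + 7 \right)} = 18 \cdot 56 - \sqrt{2} \sqrt{2 \cdot 1 + 7} = 1008 - \sqrt{2} \sqrt{2 + 7} = 1008 - \sqrt{2} \sqrt{9} = 1008 - \sqrt{2} \cdot 3 = 1008 - 3 \sqrt{2}$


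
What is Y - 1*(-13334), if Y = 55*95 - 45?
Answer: 18514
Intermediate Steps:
Y = 5180 (Y = 5225 - 45 = 5180)
Y - 1*(-13334) = 5180 - 1*(-13334) = 5180 + 13334 = 18514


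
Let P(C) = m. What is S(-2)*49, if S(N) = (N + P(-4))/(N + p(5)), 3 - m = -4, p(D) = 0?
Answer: -245/2 ≈ -122.50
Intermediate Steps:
m = 7 (m = 3 - 1*(-4) = 3 + 4 = 7)
P(C) = 7
S(N) = (7 + N)/N (S(N) = (N + 7)/(N + 0) = (7 + N)/N)
S(-2)*49 = ((7 - 2)/(-2))*49 = -½*5*49 = -5/2*49 = -245/2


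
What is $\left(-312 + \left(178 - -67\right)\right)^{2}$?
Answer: $4489$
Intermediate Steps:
$\left(-312 + \left(178 - -67\right)\right)^{2} = \left(-312 + \left(178 + 67\right)\right)^{2} = \left(-312 + 245\right)^{2} = \left(-67\right)^{2} = 4489$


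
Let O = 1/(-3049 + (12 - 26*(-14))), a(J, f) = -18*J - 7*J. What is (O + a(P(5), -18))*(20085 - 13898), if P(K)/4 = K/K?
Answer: -1653791287/2673 ≈ -6.1870e+5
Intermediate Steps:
P(K) = 4 (P(K) = 4*(K/K) = 4*1 = 4)
a(J, f) = -25*J
O = -1/2673 (O = 1/(-3049 + (12 + 364)) = 1/(-3049 + 376) = 1/(-2673) = -1/2673 ≈ -0.00037411)
(O + a(P(5), -18))*(20085 - 13898) = (-1/2673 - 25*4)*(20085 - 13898) = (-1/2673 - 100)*6187 = -267301/2673*6187 = -1653791287/2673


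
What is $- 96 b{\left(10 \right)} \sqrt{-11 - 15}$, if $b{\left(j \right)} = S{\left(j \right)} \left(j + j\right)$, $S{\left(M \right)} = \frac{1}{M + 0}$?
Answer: $- 192 i \sqrt{26} \approx - 979.01 i$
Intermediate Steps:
$S{\left(M \right)} = \frac{1}{M}$
$b{\left(j \right)} = 2$ ($b{\left(j \right)} = \frac{j + j}{j} = \frac{2 j}{j} = 2$)
$- 96 b{\left(10 \right)} \sqrt{-11 - 15} = \left(-96\right) 2 \sqrt{-11 - 15} = - 192 \sqrt{-26} = - 192 i \sqrt{26}$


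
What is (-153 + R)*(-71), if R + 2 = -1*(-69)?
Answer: 6106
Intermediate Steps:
R = 67 (R = -2 - 1*(-69) = -2 + 69 = 67)
(-153 + R)*(-71) = (-153 + 67)*(-71) = -86*(-71) = 6106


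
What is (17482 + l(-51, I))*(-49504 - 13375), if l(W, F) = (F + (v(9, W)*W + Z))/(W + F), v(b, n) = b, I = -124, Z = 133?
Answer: -7695886568/7 ≈ -1.0994e+9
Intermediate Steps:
l(W, F) = (133 + F + 9*W)/(F + W) (l(W, F) = (F + (9*W + 133))/(W + F) = (F + (133 + 9*W))/(F + W) = (133 + F + 9*W)/(F + W))
(17482 + l(-51, I))*(-49504 - 13375) = (17482 + (133 - 124 + 9*(-51))/(-124 - 51))*(-49504 - 13375) = (17482 + (133 - 124 - 459)/(-175))*(-62879) = (17482 - 1/175*(-450))*(-62879) = (17482 + 18/7)*(-62879) = (122392/7)*(-62879) = -7695886568/7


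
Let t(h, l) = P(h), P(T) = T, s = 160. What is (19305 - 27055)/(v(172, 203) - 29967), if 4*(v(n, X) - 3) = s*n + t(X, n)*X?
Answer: 31000/51127 ≈ 0.60633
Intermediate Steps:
t(h, l) = h
v(n, X) = 3 + 40*n + X²/4 (v(n, X) = 3 + (160*n + X*X)/4 = 3 + (160*n + X²)/4 = 3 + (X² + 160*n)/4 = 3 + (40*n + X²/4) = 3 + 40*n + X²/4)
(19305 - 27055)/(v(172, 203) - 29967) = (19305 - 27055)/((3 + 40*172 + (¼)*203²) - 29967) = -7750/((3 + 6880 + (¼)*41209) - 29967) = -7750/((3 + 6880 + 41209/4) - 29967) = -7750/(68741/4 - 29967) = -7750/(-51127/4) = -7750*(-4/51127) = 31000/51127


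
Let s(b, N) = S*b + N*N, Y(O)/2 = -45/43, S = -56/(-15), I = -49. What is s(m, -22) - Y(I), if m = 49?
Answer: 431522/645 ≈ 669.03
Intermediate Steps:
S = 56/15 (S = -56*(-1/15) = 56/15 ≈ 3.7333)
Y(O) = -90/43 (Y(O) = 2*(-45/43) = -90/43)
s(b, N) = N² + 56*b/15 (s(b, N) = 56*b/15 + N*N = 56*b/15 + N² = N² + 56*b/15)
s(m, -22) - Y(I) = ((-22)² + (56/15)*49) - 1*(-90/43) = (484 + 2744/15) + 90/43 = 10004/15 + 90/43 = 431522/645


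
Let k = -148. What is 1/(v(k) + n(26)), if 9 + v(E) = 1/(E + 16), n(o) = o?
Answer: 132/2243 ≈ 0.058850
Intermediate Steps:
v(E) = -9 + 1/(16 + E) (v(E) = -9 + 1/(E + 16) = -9 + 1/(16 + E))
1/(v(k) + n(26)) = 1/((-143 - 9*(-148))/(16 - 148) + 26) = 1/((-143 + 1332)/(-132) + 26) = 1/(-1/132*1189 + 26) = 1/(-1189/132 + 26) = 1/(2243/132) = 132/2243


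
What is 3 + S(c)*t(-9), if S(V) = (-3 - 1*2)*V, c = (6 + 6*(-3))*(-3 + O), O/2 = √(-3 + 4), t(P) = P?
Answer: 543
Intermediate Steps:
O = 2 (O = 2*√(-3 + 4) = 2*√1 = 2*1 = 2)
c = 12 (c = (6 + 6*(-3))*(-3 + 2) = (6 - 18)*(-1) = -12*(-1) = 12)
S(V) = -5*V (S(V) = (-3 - 2)*V = -5*V)
3 + S(c)*t(-9) = 3 - 5*12*(-9) = 3 - 60*(-9) = 3 + 540 = 543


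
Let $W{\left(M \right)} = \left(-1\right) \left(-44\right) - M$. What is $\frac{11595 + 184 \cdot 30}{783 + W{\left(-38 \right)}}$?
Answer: $\frac{3423}{173} \approx 19.786$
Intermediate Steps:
$W{\left(M \right)} = 44 - M$
$\frac{11595 + 184 \cdot 30}{783 + W{\left(-38 \right)}} = \frac{11595 + 184 \cdot 30}{783 + \left(44 - -38\right)} = \frac{11595 + 5520}{783 + \left(44 + 38\right)} = \frac{17115}{783 + 82} = \frac{17115}{865} = 17115 \cdot \frac{1}{865} = \frac{3423}{173}$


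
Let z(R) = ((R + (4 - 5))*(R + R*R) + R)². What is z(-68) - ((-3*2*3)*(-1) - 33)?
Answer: 98867482639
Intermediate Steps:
z(R) = (R + (-1 + R)*(R + R²))² (z(R) = ((R - 1)*(R + R²) + R)² = ((-1 + R)*(R + R²) + R)² = (R + (-1 + R)*(R + R²))²)
z(-68) - ((-3*2*3)*(-1) - 33) = (-68)⁶ - ((-3*2*3)*(-1) - 33) = 98867482624 - (-6*3*(-1) - 33) = 98867482624 - (-18*(-1) - 33) = 98867482624 - (18 - 33) = 98867482624 - 1*(-15) = 98867482624 + 15 = 98867482639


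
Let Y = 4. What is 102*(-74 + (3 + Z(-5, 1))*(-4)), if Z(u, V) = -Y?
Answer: -7140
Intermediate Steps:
Z(u, V) = -4 (Z(u, V) = -1*4 = -4)
102*(-74 + (3 + Z(-5, 1))*(-4)) = 102*(-74 + (3 - 4)*(-4)) = 102*(-74 - 1*(-4)) = 102*(-74 + 4) = 102*(-70) = -7140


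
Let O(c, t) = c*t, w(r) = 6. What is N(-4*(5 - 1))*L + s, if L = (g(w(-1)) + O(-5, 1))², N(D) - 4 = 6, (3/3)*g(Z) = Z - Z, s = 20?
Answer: 270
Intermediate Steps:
g(Z) = 0 (g(Z) = Z - Z = 0)
N(D) = 10 (N(D) = 4 + 6 = 10)
L = 25 (L = (0 - 5*1)² = (0 - 5)² = (-5)² = 25)
N(-4*(5 - 1))*L + s = 10*25 + 20 = 250 + 20 = 270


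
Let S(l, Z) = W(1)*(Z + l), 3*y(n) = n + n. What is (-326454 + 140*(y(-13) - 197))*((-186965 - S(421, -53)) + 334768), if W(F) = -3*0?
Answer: -157519864826/3 ≈ -5.2507e+10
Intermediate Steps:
W(F) = 0
y(n) = 2*n/3 (y(n) = (n + n)/3 = (2*n)/3 = 2*n/3)
S(l, Z) = 0 (S(l, Z) = 0*(Z + l) = 0)
(-326454 + 140*(y(-13) - 197))*((-186965 - S(421, -53)) + 334768) = (-326454 + 140*((⅔)*(-13) - 197))*((-186965 - 1*0) + 334768) = (-326454 + 140*(-26/3 - 197))*((-186965 + 0) + 334768) = (-326454 + 140*(-617/3))*(-186965 + 334768) = (-326454 - 86380/3)*147803 = -1065742/3*147803 = -157519864826/3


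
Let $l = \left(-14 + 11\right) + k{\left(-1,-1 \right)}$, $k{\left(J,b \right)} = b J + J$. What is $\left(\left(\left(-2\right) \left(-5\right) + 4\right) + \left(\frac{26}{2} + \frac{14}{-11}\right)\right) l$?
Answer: $- \frac{849}{11} \approx -77.182$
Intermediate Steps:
$k{\left(J,b \right)} = J + J b$ ($k{\left(J,b \right)} = J b + J = J + J b$)
$l = -3$ ($l = \left(-14 + 11\right) - \left(1 - 1\right) = -3 - 0 = -3 + 0 = -3$)
$\left(\left(\left(-2\right) \left(-5\right) + 4\right) + \left(\frac{26}{2} + \frac{14}{-11}\right)\right) l = \left(\left(\left(-2\right) \left(-5\right) + 4\right) + \left(\frac{26}{2} + \frac{14}{-11}\right)\right) \left(-3\right) = \left(\left(10 + 4\right) + \left(26 \cdot \frac{1}{2} + 14 \left(- \frac{1}{11}\right)\right)\right) \left(-3\right) = \left(14 + \left(13 - \frac{14}{11}\right)\right) \left(-3\right) = \left(14 + \frac{129}{11}\right) \left(-3\right) = \frac{283}{11} \left(-3\right) = - \frac{849}{11}$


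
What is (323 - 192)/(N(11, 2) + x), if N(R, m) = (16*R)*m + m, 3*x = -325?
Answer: 393/737 ≈ 0.53324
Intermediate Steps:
x = -325/3 (x = (1/3)*(-325) = -325/3 ≈ -108.33)
N(R, m) = m + 16*R*m (N(R, m) = 16*R*m + m = m + 16*R*m)
(323 - 192)/(N(11, 2) + x) = (323 - 192)/(2*(1 + 16*11) - 325/3) = 131/(2*(1 + 176) - 325/3) = 131/(2*177 - 325/3) = 131/(354 - 325/3) = 131/(737/3) = 131*(3/737) = 393/737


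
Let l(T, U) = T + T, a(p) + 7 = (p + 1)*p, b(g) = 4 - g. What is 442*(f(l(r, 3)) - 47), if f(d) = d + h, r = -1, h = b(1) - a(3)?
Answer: -22542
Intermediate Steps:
a(p) = -7 + p*(1 + p) (a(p) = -7 + (p + 1)*p = -7 + (1 + p)*p = -7 + p*(1 + p))
h = -2 (h = (4 - 1*1) - (-7 + 3 + 3²) = (4 - 1) - (-7 + 3 + 9) = 3 - 1*5 = 3 - 5 = -2)
l(T, U) = 2*T
f(d) = -2 + d (f(d) = d - 2 = -2 + d)
442*(f(l(r, 3)) - 47) = 442*((-2 + 2*(-1)) - 47) = 442*((-2 - 2) - 47) = 442*(-4 - 47) = 442*(-51) = -22542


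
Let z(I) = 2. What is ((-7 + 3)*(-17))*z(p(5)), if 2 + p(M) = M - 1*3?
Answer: 136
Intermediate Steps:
p(M) = -5 + M (p(M) = -2 + (M - 1*3) = -2 + (M - 3) = -2 + (-3 + M) = -5 + M)
((-7 + 3)*(-17))*z(p(5)) = ((-7 + 3)*(-17))*2 = -4*(-17)*2 = 68*2 = 136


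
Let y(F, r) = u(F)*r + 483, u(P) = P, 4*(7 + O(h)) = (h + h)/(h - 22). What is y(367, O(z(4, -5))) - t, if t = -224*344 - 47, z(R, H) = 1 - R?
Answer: 3751951/50 ≈ 75039.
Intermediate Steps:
O(h) = -7 + h/(2*(-22 + h)) (O(h) = -7 + ((h + h)/(h - 22))/4 = -7 + ((2*h)/(-22 + h))/4 = -7 + (2*h/(-22 + h))/4 = -7 + h/(2*(-22 + h)))
t = -77103 (t = -77056 - 47 = -77103)
y(F, r) = 483 + F*r (y(F, r) = F*r + 483 = 483 + F*r)
y(367, O(z(4, -5))) - t = (483 + 367*((308 - 13*(1 - 1*4))/(2*(-22 + (1 - 1*4))))) - 1*(-77103) = (483 + 367*((308 - 13*(1 - 4))/(2*(-22 + (1 - 4))))) + 77103 = (483 + 367*((308 - 13*(-3))/(2*(-22 - 3)))) + 77103 = (483 + 367*((½)*(308 + 39)/(-25))) + 77103 = (483 + 367*((½)*(-1/25)*347)) + 77103 = (483 + 367*(-347/50)) + 77103 = (483 - 127349/50) + 77103 = -103199/50 + 77103 = 3751951/50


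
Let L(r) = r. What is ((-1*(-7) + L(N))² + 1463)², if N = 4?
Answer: 2509056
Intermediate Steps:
((-1*(-7) + L(N))² + 1463)² = ((-1*(-7) + 4)² + 1463)² = ((7 + 4)² + 1463)² = (11² + 1463)² = (121 + 1463)² = 1584² = 2509056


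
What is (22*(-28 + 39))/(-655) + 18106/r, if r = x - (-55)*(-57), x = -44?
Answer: -1148068/189295 ≈ -6.0650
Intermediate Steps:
r = -3179 (r = -44 - (-55)*(-57) = -44 - 55*57 = -44 - 3135 = -3179)
(22*(-28 + 39))/(-655) + 18106/r = (22*(-28 + 39))/(-655) + 18106/(-3179) = (22*11)*(-1/655) + 18106*(-1/3179) = 242*(-1/655) - 1646/289 = -242/655 - 1646/289 = -1148068/189295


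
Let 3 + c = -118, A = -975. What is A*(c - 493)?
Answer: 598650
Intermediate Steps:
c = -121 (c = -3 - 118 = -121)
A*(c - 493) = -975*(-121 - 493) = -975*(-614) = 598650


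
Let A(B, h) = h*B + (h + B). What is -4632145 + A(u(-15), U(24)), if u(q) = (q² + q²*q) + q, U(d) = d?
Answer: -4711246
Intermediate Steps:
u(q) = q + q² + q³ (u(q) = (q² + q³) + q = q + q² + q³)
A(B, h) = B + h + B*h (A(B, h) = B*h + (B + h) = B + h + B*h)
-4632145 + A(u(-15), U(24)) = -4632145 + (-15*(1 - 15 + (-15)²) + 24 - 15*(1 - 15 + (-15)²)*24) = -4632145 + (-15*(1 - 15 + 225) + 24 - 15*(1 - 15 + 225)*24) = -4632145 + (-15*211 + 24 - 15*211*24) = -4632145 + (-3165 + 24 - 3165*24) = -4632145 + (-3165 + 24 - 75960) = -4632145 - 79101 = -4711246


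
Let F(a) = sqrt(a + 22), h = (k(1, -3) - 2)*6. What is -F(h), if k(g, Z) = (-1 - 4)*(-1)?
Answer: -2*sqrt(10) ≈ -6.3246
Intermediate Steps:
k(g, Z) = 5 (k(g, Z) = -5*(-1) = 5)
h = 18 (h = (5 - 2)*6 = 3*6 = 18)
F(a) = sqrt(22 + a)
-F(h) = -sqrt(22 + 18) = -sqrt(40) = -2*sqrt(10)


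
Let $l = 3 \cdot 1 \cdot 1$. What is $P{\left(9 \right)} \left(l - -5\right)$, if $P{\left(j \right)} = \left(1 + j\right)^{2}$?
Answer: $800$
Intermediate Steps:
$l = 3$ ($l = 3 \cdot 1 = 3$)
$P{\left(9 \right)} \left(l - -5\right) = \left(1 + 9\right)^{2} \left(3 - -5\right) = 10^{2} \left(3 + 5\right) = 100 \cdot 8 = 800$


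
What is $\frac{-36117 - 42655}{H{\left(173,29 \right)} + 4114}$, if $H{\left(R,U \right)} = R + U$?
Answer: $- \frac{19693}{1079} \approx -18.251$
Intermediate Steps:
$\frac{-36117 - 42655}{H{\left(173,29 \right)} + 4114} = \frac{-36117 - 42655}{\left(173 + 29\right) + 4114} = - \frac{78772}{202 + 4114} = - \frac{78772}{4316} = \left(-78772\right) \frac{1}{4316} = - \frac{19693}{1079}$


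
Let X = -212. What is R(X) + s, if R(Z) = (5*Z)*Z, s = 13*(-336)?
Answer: 220352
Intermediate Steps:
s = -4368
R(Z) = 5*Z²
R(X) + s = 5*(-212)² - 4368 = 5*44944 - 4368 = 224720 - 4368 = 220352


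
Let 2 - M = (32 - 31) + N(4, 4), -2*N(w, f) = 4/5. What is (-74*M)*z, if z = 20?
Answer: -2072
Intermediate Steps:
N(w, f) = -⅖ (N(w, f) = -2/5 = -½*⅘ = -⅖)
M = 7/5 (M = 2 - ((32 - 31) - ⅖) = 2 - (1 - ⅖) = 2 - 1*⅗ = 2 - ⅗ = 7/5 ≈ 1.4000)
(-74*M)*z = -74*7/5*20 = -518/5*20 = -2072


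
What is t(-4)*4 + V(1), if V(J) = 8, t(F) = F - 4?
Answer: -24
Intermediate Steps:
t(F) = -4 + F
t(-4)*4 + V(1) = (-4 - 4)*4 + 8 = -8*4 + 8 = -32 + 8 = -24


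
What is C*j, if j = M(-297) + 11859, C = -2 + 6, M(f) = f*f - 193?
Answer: 399500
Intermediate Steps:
M(f) = -193 + f² (M(f) = f² - 193 = -193 + f²)
C = 4
j = 99875 (j = (-193 + (-297)²) + 11859 = (-193 + 88209) + 11859 = 88016 + 11859 = 99875)
C*j = 4*99875 = 399500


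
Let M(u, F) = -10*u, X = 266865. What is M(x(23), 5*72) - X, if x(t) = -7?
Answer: -266795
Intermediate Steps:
M(x(23), 5*72) - X = -10*(-7) - 1*266865 = 70 - 266865 = -266795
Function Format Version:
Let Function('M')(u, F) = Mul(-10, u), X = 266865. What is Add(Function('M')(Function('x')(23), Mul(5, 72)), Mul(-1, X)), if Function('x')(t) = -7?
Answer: -266795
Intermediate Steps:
Add(Function('M')(Function('x')(23), Mul(5, 72)), Mul(-1, X)) = Add(Mul(-10, -7), Mul(-1, 266865)) = Add(70, -266865) = -266795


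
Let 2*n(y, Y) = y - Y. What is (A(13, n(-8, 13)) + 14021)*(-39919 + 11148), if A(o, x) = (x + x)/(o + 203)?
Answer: -29044468355/72 ≈ -4.0340e+8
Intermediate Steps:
n(y, Y) = y/2 - Y/2 (n(y, Y) = (y - Y)/2 = y/2 - Y/2)
A(o, x) = 2*x/(203 + o) (A(o, x) = (2*x)/(203 + o) = 2*x/(203 + o))
(A(13, n(-8, 13)) + 14021)*(-39919 + 11148) = (2*((1/2)*(-8) - 1/2*13)/(203 + 13) + 14021)*(-39919 + 11148) = (2*(-4 - 13/2)/216 + 14021)*(-28771) = (2*(-21/2)*(1/216) + 14021)*(-28771) = (-7/72 + 14021)*(-28771) = (1009505/72)*(-28771) = -29044468355/72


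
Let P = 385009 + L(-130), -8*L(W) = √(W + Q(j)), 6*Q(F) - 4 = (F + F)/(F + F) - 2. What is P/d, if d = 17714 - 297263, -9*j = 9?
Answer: -385009/279549 + I*√518/4472784 ≈ -1.3773 + 5.0885e-6*I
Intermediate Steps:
j = -1 (j = -⅑*9 = -1)
d = -279549
Q(F) = ½ (Q(F) = ⅔ + ((F + F)/(F + F) - 2)/6 = ⅔ + ((2*F)/((2*F)) - 2)/6 = ⅔ + ((2*F)*(1/(2*F)) - 2)/6 = ⅔ + (1 - 2)/6 = ⅔ + (⅙)*(-1) = ⅔ - ⅙ = ½)
L(W) = -√(½ + W)/8 (L(W) = -√(W + ½)/8 = -√(½ + W)/8)
P = 385009 - I*√518/16 (P = 385009 - √(2 + 4*(-130))/16 = 385009 - √(2 - 520)/16 = 385009 - I*√518/16 ≈ 3.8501e+5 - 1.4225*I)
P/d = (385009 - I*√518/16)/(-279549) = (385009 - I*√518/16)*(-1/279549) = -385009/279549 + I*√518/4472784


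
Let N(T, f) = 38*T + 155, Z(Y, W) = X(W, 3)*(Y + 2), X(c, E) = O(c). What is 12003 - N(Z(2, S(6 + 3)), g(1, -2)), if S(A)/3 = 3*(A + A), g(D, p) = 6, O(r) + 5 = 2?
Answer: 12304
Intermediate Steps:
O(r) = -3 (O(r) = -5 + 2 = -3)
X(c, E) = -3
S(A) = 18*A (S(A) = 3*(3*(A + A)) = 3*(3*(2*A)) = 3*(6*A) = 18*A)
Z(Y, W) = -6 - 3*Y (Z(Y, W) = -3*(Y + 2) = -3*(2 + Y) = -6 - 3*Y)
N(T, f) = 155 + 38*T
12003 - N(Z(2, S(6 + 3)), g(1, -2)) = 12003 - (155 + 38*(-6 - 3*2)) = 12003 - (155 + 38*(-6 - 6)) = 12003 - (155 + 38*(-12)) = 12003 - (155 - 456) = 12003 - 1*(-301) = 12003 + 301 = 12304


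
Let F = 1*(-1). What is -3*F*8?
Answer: 24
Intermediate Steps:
F = -1
-3*F*8 = -3*(-1)*8 = 3*8 = 24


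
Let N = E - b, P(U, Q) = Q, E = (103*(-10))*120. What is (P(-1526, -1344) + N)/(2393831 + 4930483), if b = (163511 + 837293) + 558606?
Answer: -842177/3662157 ≈ -0.22997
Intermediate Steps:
b = 1559410 (b = 1000804 + 558606 = 1559410)
E = -123600 (E = -1030*120 = -123600)
N = -1683010 (N = -123600 - 1*1559410 = -123600 - 1559410 = -1683010)
(P(-1526, -1344) + N)/(2393831 + 4930483) = (-1344 - 1683010)/(2393831 + 4930483) = -1684354/7324314 = -1684354*1/7324314 = -842177/3662157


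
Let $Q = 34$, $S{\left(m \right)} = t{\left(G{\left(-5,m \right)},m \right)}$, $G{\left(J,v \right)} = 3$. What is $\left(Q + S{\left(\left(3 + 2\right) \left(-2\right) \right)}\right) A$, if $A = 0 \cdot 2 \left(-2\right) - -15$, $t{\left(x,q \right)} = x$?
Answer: $555$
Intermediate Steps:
$S{\left(m \right)} = 3$
$A = 15$ ($A = 0 \left(-2\right) + 15 = 0 + 15 = 15$)
$\left(Q + S{\left(\left(3 + 2\right) \left(-2\right) \right)}\right) A = \left(34 + 3\right) 15 = 37 \cdot 15 = 555$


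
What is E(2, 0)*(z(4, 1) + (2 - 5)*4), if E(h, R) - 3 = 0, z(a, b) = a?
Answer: -24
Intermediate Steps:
E(h, R) = 3 (E(h, R) = 3 + 0 = 3)
E(2, 0)*(z(4, 1) + (2 - 5)*4) = 3*(4 + (2 - 5)*4) = 3*(4 - 3*4) = 3*(4 - 12) = 3*(-8) = -24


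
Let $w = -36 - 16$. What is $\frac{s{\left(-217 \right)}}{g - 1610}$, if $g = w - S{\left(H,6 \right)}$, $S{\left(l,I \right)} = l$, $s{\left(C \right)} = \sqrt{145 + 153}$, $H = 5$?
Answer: $- \frac{\sqrt{298}}{1667} \approx -0.010356$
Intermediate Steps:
$s{\left(C \right)} = \sqrt{298}$
$w = -52$ ($w = -36 - 16 = -52$)
$g = -57$ ($g = -52 - 5 = -57$)
$\frac{s{\left(-217 \right)}}{g - 1610} = \frac{\sqrt{298}}{-57 - 1610} = \frac{\sqrt{298}}{-1667} = \sqrt{298} \left(- \frac{1}{1667}\right) = - \frac{\sqrt{298}}{1667}$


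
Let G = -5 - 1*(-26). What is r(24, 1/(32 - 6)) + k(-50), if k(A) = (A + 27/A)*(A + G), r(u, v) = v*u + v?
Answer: 476652/325 ≈ 1466.6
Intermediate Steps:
r(u, v) = v + u*v (r(u, v) = u*v + v = v + u*v)
G = 21 (G = -5 + 26 = 21)
k(A) = (21 + A)*(A + 27/A) (k(A) = (A + 27/A)*(A + 21) = (A + 27/A)*(21 + A) = (21 + A)*(A + 27/A))
r(24, 1/(32 - 6)) + k(-50) = (1 + 24)/(32 - 6) + (27 + (-50)² + 21*(-50) + 567/(-50)) = 25/26 + (27 + 2500 - 1050 + 567*(-1/50)) = (1/26)*25 + (27 + 2500 - 1050 - 567/50) = 25/26 + 73283/50 = 476652/325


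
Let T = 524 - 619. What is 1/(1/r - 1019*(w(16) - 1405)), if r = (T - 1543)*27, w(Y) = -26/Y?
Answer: 176904/253565503187 ≈ 6.9767e-7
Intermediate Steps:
T = -95
r = -44226 (r = (-95 - 1543)*27 = -1638*27 = -44226)
1/(1/r - 1019*(w(16) - 1405)) = 1/(1/(-44226) - 1019*(-26/16 - 1405)) = 1/(-1/44226 - 1019*(-26*1/16 - 1405)) = 1/(-1/44226 - 1019*(-13/8 - 1405)) = 1/(-1/44226 - 1019*(-11253/8)) = 1/(-1/44226 + 11466807/8) = 1/(253565503187/176904) = 176904/253565503187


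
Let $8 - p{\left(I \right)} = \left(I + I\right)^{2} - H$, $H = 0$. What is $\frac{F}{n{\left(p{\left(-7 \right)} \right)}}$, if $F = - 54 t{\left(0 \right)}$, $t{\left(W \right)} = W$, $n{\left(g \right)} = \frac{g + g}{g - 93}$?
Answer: $0$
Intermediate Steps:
$p{\left(I \right)} = 8 - 4 I^{2}$ ($p{\left(I \right)} = 8 - \left(\left(I + I\right)^{2} - 0\right) = 8 - \left(\left(2 I\right)^{2} + 0\right) = 8 - \left(4 I^{2} + 0\right) = 8 - 4 I^{2}$)
$n{\left(g \right)} = \frac{2 g}{-93 + g}$
$F = 0$ ($F = \left(-54\right) 0 = 0$)
$\frac{F}{n{\left(p{\left(-7 \right)} \right)}} = \frac{0}{2 \left(8 - 4 \left(-7\right)^{2}\right) \frac{1}{-93 + \left(8 - 4 \left(-7\right)^{2}\right)}} = \frac{0}{2 \left(8 - 196\right) \frac{1}{-93 + \left(8 - 196\right)}} = \frac{0}{2 \left(-188\right) \frac{1}{-93 - 188}} = \frac{0}{2 \left(-188\right) \frac{1}{-281}} = \frac{0}{2 \left(-188\right) \left(- \frac{1}{281}\right)} = \frac{0}{\frac{376}{281}} = 0 \cdot \frac{281}{376} = 0$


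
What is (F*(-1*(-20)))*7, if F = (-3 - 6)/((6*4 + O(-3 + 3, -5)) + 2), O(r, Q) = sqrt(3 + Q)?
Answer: -5460/113 + 210*I*sqrt(2)/113 ≈ -48.319 + 2.6282*I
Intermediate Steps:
F = -9/(26 + I*sqrt(2)) (F = (-3 - 6)/((6*4 + sqrt(3 - 5)) + 2) = -9/((24 + sqrt(-2)) + 2) = -9/((24 + I*sqrt(2)) + 2) = -9/(26 + I*sqrt(2)) ≈ -0.34513 + 0.018773*I)
(F*(-1*(-20)))*7 = ((-39/113 + 3*I*sqrt(2)/226)*(-1*(-20)))*7 = ((-39/113 + 3*I*sqrt(2)/226)*20)*7 = (-780/113 + 30*I*sqrt(2)/113)*7 = -5460/113 + 210*I*sqrt(2)/113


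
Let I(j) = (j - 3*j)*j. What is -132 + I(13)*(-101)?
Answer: 34006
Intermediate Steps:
I(j) = -2*j² (I(j) = (-2*j)*j = -2*j²)
-132 + I(13)*(-101) = -132 - 2*13²*(-101) = -132 - 2*169*(-101) = -132 - 338*(-101) = -132 + 34138 = 34006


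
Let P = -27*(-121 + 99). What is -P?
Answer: -594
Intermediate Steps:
P = 594 (P = -27*(-22) = 594)
-P = -1*594 = -594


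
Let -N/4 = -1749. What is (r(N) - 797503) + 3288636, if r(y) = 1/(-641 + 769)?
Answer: 318865025/128 ≈ 2.4911e+6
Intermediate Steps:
N = 6996 (N = -4*(-1749) = 6996)
r(y) = 1/128
(r(N) - 797503) + 3288636 = (1/128 - 797503) + 3288636 = -102080383/128 + 3288636 = 318865025/128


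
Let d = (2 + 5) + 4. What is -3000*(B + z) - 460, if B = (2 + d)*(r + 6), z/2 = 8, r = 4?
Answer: -438460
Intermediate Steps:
d = 11 (d = 7 + 4 = 11)
z = 16 (z = 2*8 = 16)
B = 130 (B = (2 + 11)*(4 + 6) = 13*10 = 130)
-3000*(B + z) - 460 = -3000*(130 + 16) - 460 = -3000*146 - 460 = -500*876 - 460 = -438000 - 460 = -438460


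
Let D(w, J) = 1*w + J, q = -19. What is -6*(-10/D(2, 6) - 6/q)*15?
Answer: 3195/38 ≈ 84.079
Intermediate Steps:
D(w, J) = J + w (D(w, J) = w + J = J + w)
-6*(-10/D(2, 6) - 6/q)*15 = -6*(-10/(6 + 2) - 6/(-19))*15 = -6*(-10/8 - 6*(-1/19))*15 = -6*(-10*⅛ + 6/19)*15 = -6*(-5/4 + 6/19)*15 = -6*(-71/76)*15 = (213/38)*15 = 3195/38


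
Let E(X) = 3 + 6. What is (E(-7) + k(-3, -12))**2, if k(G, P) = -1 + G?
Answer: 25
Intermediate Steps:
E(X) = 9
(E(-7) + k(-3, -12))**2 = (9 + (-1 - 3))**2 = (9 - 4)**2 = 5**2 = 25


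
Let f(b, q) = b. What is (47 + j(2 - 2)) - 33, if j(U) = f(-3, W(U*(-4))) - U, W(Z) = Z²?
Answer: 11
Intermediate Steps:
j(U) = -3 - U
(47 + j(2 - 2)) - 33 = (47 + (-3 - (2 - 2))) - 33 = (47 + (-3 - 1*0)) - 33 = (47 + (-3 + 0)) - 33 = (47 - 3) - 33 = 44 - 33 = 11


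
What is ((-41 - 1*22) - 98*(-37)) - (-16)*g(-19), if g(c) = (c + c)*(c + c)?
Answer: 26667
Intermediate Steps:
g(c) = 4*c² (g(c) = (2*c)*(2*c) = 4*c²)
((-41 - 1*22) - 98*(-37)) - (-16)*g(-19) = ((-41 - 1*22) - 98*(-37)) - (-16)*4*(-19)² = ((-41 - 22) + 3626) - (-16)*4*361 = (-63 + 3626) - (-16)*1444 = 3563 - 1*(-23104) = 3563 + 23104 = 26667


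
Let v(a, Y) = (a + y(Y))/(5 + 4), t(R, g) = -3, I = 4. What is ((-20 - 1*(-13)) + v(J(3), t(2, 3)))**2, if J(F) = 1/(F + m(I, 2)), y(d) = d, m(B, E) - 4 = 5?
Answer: 625681/11664 ≈ 53.642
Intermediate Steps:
m(B, E) = 9 (m(B, E) = 4 + 5 = 9)
J(F) = 1/(9 + F) (J(F) = 1/(F + 9) = 1/(9 + F))
v(a, Y) = Y/9 + a/9 (v(a, Y) = (a + Y)/(5 + 4) = (Y + a)/9 = (Y + a)*(1/9) = Y/9 + a/9)
((-20 - 1*(-13)) + v(J(3), t(2, 3)))**2 = ((-20 - 1*(-13)) + ((1/9)*(-3) + 1/(9*(9 + 3))))**2 = ((-20 + 13) + (-1/3 + (1/9)/12))**2 = (-7 + (-1/3 + (1/9)*(1/12)))**2 = (-7 + (-1/3 + 1/108))**2 = (-7 - 35/108)**2 = (-791/108)**2 = 625681/11664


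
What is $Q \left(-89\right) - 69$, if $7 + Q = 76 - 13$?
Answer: $-5053$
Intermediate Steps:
$Q = 56$ ($Q = -7 + \left(76 - 13\right) = -7 + 63 = 56$)
$Q \left(-89\right) - 69 = 56 \left(-89\right) - 69 = -4984 - 69 = -5053$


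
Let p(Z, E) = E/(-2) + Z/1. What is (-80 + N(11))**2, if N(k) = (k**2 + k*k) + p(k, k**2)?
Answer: 50625/4 ≈ 12656.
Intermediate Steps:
p(Z, E) = Z - E/2 (p(Z, E) = E*(-1/2) + Z*1 = -E/2 + Z = Z - E/2)
N(k) = k + 3*k**2/2 (N(k) = (k**2 + k*k) + (k - k**2/2) = (k**2 + k**2) + (k - k**2/2) = 2*k**2 + (k - k**2/2) = k + 3*k**2/2)
(-80 + N(11))**2 = (-80 + (1/2)*11*(2 + 3*11))**2 = (-80 + (1/2)*11*(2 + 33))**2 = (-80 + (1/2)*11*35)**2 = (-80 + 385/2)**2 = (225/2)**2 = 50625/4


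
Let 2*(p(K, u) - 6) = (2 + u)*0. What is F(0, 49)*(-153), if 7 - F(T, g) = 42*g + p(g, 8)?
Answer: 314721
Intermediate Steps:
p(K, u) = 6 (p(K, u) = 6 + ((2 + u)*0)/2 = 6 + (½)*0 = 6 + 0 = 6)
F(T, g) = 1 - 42*g (F(T, g) = 7 - (42*g + 6) = 7 - (6 + 42*g) = 7 + (-6 - 42*g) = 1 - 42*g)
F(0, 49)*(-153) = (1 - 42*49)*(-153) = (1 - 2058)*(-153) = -2057*(-153) = 314721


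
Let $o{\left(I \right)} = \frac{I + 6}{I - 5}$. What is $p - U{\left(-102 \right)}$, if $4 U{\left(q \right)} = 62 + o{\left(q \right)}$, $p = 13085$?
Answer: $\frac{2796825}{214} \approx 13069.0$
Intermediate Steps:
$o{\left(I \right)} = \frac{6 + I}{-5 + I}$
$U{\left(q \right)} = \frac{31}{2} + \frac{6 + q}{4 \left(-5 + q\right)}$ ($U{\left(q \right)} = \frac{62 + \frac{6 + q}{-5 + q}}{4} = \frac{31}{2} + \frac{6 + q}{4 \left(-5 + q\right)}$)
$p - U{\left(-102 \right)} = 13085 - \frac{-304 + 63 \left(-102\right)}{4 \left(-5 - 102\right)} = 13085 - \frac{-304 - 6426}{4 \left(-107\right)} = 13085 - \frac{1}{4} \left(- \frac{1}{107}\right) \left(-6730\right) = 13085 - \frac{3365}{214} = \frac{2796825}{214}$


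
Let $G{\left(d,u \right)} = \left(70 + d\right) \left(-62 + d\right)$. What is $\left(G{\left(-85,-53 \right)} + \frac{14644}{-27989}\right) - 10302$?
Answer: $- \frac{226641577}{27989} \approx -8097.5$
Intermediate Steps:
$G{\left(d,u \right)} = \left(-62 + d\right) \left(70 + d\right)$
$\left(G{\left(-85,-53 \right)} + \frac{14644}{-27989}\right) - 10302 = \left(\left(-4340 + \left(-85\right)^{2} + 8 \left(-85\right)\right) + \frac{14644}{-27989}\right) - 10302 = \left(\left(-4340 + 7225 - 680\right) + 14644 \left(- \frac{1}{27989}\right)\right) - 10302 = \left(2205 - \frac{14644}{27989}\right) - 10302 = \frac{61701101}{27989} - 10302 = - \frac{226641577}{27989}$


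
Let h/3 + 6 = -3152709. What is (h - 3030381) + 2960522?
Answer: -9528004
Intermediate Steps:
h = -9458145 (h = -18 + 3*(-3152709) = -18 - 9458127 = -9458145)
(h - 3030381) + 2960522 = (-9458145 - 3030381) + 2960522 = -12488526 + 2960522 = -9528004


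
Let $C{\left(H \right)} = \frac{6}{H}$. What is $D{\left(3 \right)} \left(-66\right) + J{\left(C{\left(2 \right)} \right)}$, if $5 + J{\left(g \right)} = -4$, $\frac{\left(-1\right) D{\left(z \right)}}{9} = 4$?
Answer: $2367$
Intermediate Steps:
$D{\left(z \right)} = -36$ ($D{\left(z \right)} = \left(-9\right) 4 = -36$)
$J{\left(g \right)} = -9$ ($J{\left(g \right)} = -5 - 4 = -9$)
$D{\left(3 \right)} \left(-66\right) + J{\left(C{\left(2 \right)} \right)} = \left(-36\right) \left(-66\right) - 9 = 2376 - 9 = 2367$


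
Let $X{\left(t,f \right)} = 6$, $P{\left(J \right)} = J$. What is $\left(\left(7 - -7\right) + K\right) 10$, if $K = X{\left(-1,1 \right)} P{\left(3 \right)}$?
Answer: $320$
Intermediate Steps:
$K = 18$ ($K = 6 \cdot 3 = 18$)
$\left(\left(7 - -7\right) + K\right) 10 = \left(\left(7 - -7\right) + 18\right) 10 = \left(\left(7 + 7\right) + 18\right) 10 = \left(14 + 18\right) 10 = 32 \cdot 10 = 320$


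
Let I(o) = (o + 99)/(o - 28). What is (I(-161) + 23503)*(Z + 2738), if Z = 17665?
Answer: 10070306443/21 ≈ 4.7954e+8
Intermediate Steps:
I(o) = (99 + o)/(-28 + o)
(I(-161) + 23503)*(Z + 2738) = ((99 - 161)/(-28 - 161) + 23503)*(17665 + 2738) = (-62/(-189) + 23503)*20403 = (-1/189*(-62) + 23503)*20403 = (62/189 + 23503)*20403 = (4442129/189)*20403 = 10070306443/21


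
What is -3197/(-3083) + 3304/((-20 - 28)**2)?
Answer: 2194015/887904 ≈ 2.4710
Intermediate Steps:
-3197/(-3083) + 3304/((-20 - 28)**2) = -3197*(-1/3083) + 3304/((-48)**2) = 3197/3083 + 3304/2304 = 3197/3083 + 3304*(1/2304) = 3197/3083 + 413/288 = 2194015/887904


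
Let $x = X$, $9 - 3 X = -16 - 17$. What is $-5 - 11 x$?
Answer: $-159$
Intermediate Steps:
$X = 14$ ($X = 3 - \frac{-16 - 17}{3} = 3 - -11 = 3 + 11 = 14$)
$x = 14$
$-5 - 11 x = -5 - 154 = -159$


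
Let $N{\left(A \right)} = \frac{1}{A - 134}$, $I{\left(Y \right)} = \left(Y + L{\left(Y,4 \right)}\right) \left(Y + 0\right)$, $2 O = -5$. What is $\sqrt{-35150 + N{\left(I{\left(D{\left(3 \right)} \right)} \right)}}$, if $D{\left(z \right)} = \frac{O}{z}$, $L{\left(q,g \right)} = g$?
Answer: $\frac{13 i \sqrt{5032599386}}{4919} \approx 187.48 i$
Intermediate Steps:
$O = - \frac{5}{2}$ ($O = \frac{1}{2} \left(-5\right) = - \frac{5}{2} \approx -2.5$)
$D{\left(z \right)} = - \frac{5}{2 z}$
$I{\left(Y \right)} = Y \left(4 + Y\right)$ ($I{\left(Y \right)} = \left(Y + 4\right) \left(Y + 0\right) = \left(4 + Y\right) Y = Y \left(4 + Y\right)$)
$N{\left(A \right)} = \frac{1}{-134 + A}$
$\sqrt{-35150 + N{\left(I{\left(D{\left(3 \right)} \right)} \right)}} = \sqrt{-35150 + \frac{1}{-134 + - \frac{5}{2 \cdot 3} \left(4 - \frac{5}{2 \cdot 3}\right)}} = \sqrt{-35150 + \frac{1}{-134 + \left(- \frac{5}{2}\right) \frac{1}{3} \left(4 - \frac{5}{6}\right)}} = \sqrt{-35150 + \frac{1}{-134 - \frac{5 \left(4 - \frac{5}{6}\right)}{6}}} = \sqrt{-35150 + \frac{1}{-134 - \frac{95}{36}}} = \sqrt{-35150 + \frac{1}{- \frac{4919}{36}}} = \sqrt{-35150 - \frac{36}{4919}} = \sqrt{- \frac{172902886}{4919}} = \frac{13 i \sqrt{5032599386}}{4919}$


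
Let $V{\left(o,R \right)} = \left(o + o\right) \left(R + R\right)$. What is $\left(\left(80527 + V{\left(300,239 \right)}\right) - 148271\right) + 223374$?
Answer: $442430$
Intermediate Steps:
$V{\left(o,R \right)} = 4 R o$ ($V{\left(o,R \right)} = 2 o 2 R = 4 R o$)
$\left(\left(80527 + V{\left(300,239 \right)}\right) - 148271\right) + 223374 = \left(\left(80527 + 4 \cdot 239 \cdot 300\right) - 148271\right) + 223374 = \left(\left(80527 + 286800\right) - 148271\right) + 223374 = \left(367327 - 148271\right) + 223374 = 219056 + 223374 = 442430$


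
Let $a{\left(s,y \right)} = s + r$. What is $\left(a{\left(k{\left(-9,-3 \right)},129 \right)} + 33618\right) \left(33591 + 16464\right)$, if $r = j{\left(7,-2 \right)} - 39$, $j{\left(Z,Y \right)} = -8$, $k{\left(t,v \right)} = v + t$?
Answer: $1679795745$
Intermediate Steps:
$k{\left(t,v \right)} = t + v$
$r = -47$ ($r = -8 - 39 = -47$)
$a{\left(s,y \right)} = -47 + s$ ($a{\left(s,y \right)} = s - 47 = -47 + s$)
$\left(a{\left(k{\left(-9,-3 \right)},129 \right)} + 33618\right) \left(33591 + 16464\right) = \left(\left(-47 - 12\right) + 33618\right) \left(33591 + 16464\right) = \left(\left(-47 - 12\right) + 33618\right) 50055 = \left(-59 + 33618\right) 50055 = 33559 \cdot 50055 = 1679795745$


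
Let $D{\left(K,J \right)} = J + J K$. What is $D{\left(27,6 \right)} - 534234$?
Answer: $-534066$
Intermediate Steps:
$D{\left(27,6 \right)} - 534234 = 6 \left(1 + 27\right) - 534234 = 6 \cdot 28 - 534234 = 168 - 534234 = -534066$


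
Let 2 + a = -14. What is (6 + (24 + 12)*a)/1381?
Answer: -570/1381 ≈ -0.41274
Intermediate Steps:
a = -16 (a = -2 - 14 = -16)
(6 + (24 + 12)*a)/1381 = (6 + (24 + 12)*(-16))/1381 = (6 + 36*(-16))*(1/1381) = (6 - 576)*(1/1381) = -570*1/1381 = -570/1381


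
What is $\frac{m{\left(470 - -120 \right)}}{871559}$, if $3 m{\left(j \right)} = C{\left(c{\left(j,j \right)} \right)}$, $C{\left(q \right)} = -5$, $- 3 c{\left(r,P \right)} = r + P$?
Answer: $- \frac{5}{2614677} \approx -1.9123 \cdot 10^{-6}$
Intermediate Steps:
$c{\left(r,P \right)} = - \frac{P}{3} - \frac{r}{3}$ ($c{\left(r,P \right)} = - \frac{r + P}{3} = - \frac{P + r}{3} = - \frac{P}{3} - \frac{r}{3}$)
$m{\left(j \right)} = - \frac{5}{3}$ ($m{\left(j \right)} = \frac{1}{3} \left(-5\right) = - \frac{5}{3}$)
$\frac{m{\left(470 - -120 \right)}}{871559} = - \frac{5}{3 \cdot 871559} = \left(- \frac{5}{3}\right) \frac{1}{871559} = - \frac{5}{2614677}$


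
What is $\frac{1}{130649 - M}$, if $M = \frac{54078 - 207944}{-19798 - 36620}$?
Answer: $\frac{28209}{3685400708} \approx 7.6542 \cdot 10^{-6}$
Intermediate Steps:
$M = \frac{76933}{28209}$ ($M = - \frac{153866}{-56418} = \left(-153866\right) \left(- \frac{1}{56418}\right) = \frac{76933}{28209} \approx 2.7272$)
$\frac{1}{130649 - M} = \frac{1}{130649 - \frac{76933}{28209}} = \frac{1}{\frac{3685400708}{28209}} = \frac{28209}{3685400708}$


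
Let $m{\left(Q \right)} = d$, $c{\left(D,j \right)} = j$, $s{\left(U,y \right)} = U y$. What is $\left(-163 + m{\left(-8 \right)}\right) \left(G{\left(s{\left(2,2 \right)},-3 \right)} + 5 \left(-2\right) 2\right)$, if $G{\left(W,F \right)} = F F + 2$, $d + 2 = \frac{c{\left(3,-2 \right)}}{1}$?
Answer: $1503$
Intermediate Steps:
$d = -4$ ($d = -2 - \frac{2}{1} = -2 - 2 = -4$)
$m{\left(Q \right)} = -4$
$G{\left(W,F \right)} = 2 + F^{2}$ ($G{\left(W,F \right)} = F^{2} + 2 = 2 + F^{2}$)
$\left(-163 + m{\left(-8 \right)}\right) \left(G{\left(s{\left(2,2 \right)},-3 \right)} + 5 \left(-2\right) 2\right) = \left(-163 - 4\right) \left(\left(2 + \left(-3\right)^{2}\right) + 5 \left(-2\right) 2\right) = - 167 \left(\left(2 + 9\right) - 20\right) = - 167 \left(11 - 20\right) = \left(-167\right) \left(-9\right) = 1503$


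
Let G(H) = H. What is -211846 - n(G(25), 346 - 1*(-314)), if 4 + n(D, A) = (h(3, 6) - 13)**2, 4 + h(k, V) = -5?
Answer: -212326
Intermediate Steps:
h(k, V) = -9 (h(k, V) = -4 - 5 = -9)
n(D, A) = 480 (n(D, A) = -4 + (-9 - 13)**2 = -4 + (-22)**2 = -4 + 484 = 480)
-211846 - n(G(25), 346 - 1*(-314)) = -211846 - 1*480 = -211846 - 480 = -212326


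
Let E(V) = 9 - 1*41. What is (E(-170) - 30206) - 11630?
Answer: -41868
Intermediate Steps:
E(V) = -32 (E(V) = 9 - 41 = -32)
(E(-170) - 30206) - 11630 = (-32 - 30206) - 11630 = -30238 - 11630 = -41868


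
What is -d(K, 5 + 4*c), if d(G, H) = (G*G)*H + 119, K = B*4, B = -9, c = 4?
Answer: -27335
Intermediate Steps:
K = -36 (K = -9*4 = -36)
d(G, H) = 119 + H*G**2 (d(G, H) = G**2*H + 119 = H*G**2 + 119 = 119 + H*G**2)
-d(K, 5 + 4*c) = -(119 + (5 + 4*4)*(-36)**2) = -(119 + (5 + 16)*1296) = -(119 + 21*1296) = -(119 + 27216) = -1*27335 = -27335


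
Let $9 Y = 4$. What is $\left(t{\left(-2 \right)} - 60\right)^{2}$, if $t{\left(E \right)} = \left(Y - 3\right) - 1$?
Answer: $\frac{327184}{81} \approx 4039.3$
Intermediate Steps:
$Y = \frac{4}{9}$ ($Y = \frac{1}{9} \cdot 4 = \frac{4}{9} \approx 0.44444$)
$t{\left(E \right)} = - \frac{32}{9}$ ($t{\left(E \right)} = \left(\frac{4}{9} - 3\right) - 1 = - \frac{23}{9} - 1 = - \frac{32}{9}$)
$\left(t{\left(-2 \right)} - 60\right)^{2} = \left(- \frac{32}{9} - 60\right)^{2} = \left(- \frac{572}{9}\right)^{2} = \frac{327184}{81}$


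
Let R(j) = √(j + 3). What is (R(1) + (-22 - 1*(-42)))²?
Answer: 484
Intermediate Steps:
R(j) = √(3 + j)
(R(1) + (-22 - 1*(-42)))² = (√(3 + 1) + (-22 - 1*(-42)))² = (√4 + (-22 + 42))² = (2 + 20)² = 22² = 484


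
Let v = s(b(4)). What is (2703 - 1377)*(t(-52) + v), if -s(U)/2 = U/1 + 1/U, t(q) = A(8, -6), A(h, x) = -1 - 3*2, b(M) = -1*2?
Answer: -2652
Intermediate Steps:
b(M) = -2
A(h, x) = -7 (A(h, x) = -1 - 6 = -7)
t(q) = -7
s(U) = -2*U - 2/U (s(U) = -2*(U/1 + 1/U) = -2*(U*1 + 1/U) = -2*(U + 1/U) = -2*U - 2/U)
v = 5 (v = -2*(-2) - 2/(-2) = 4 - 2*(-½) = 4 + 1 = 5)
(2703 - 1377)*(t(-52) + v) = (2703 - 1377)*(-7 + 5) = 1326*(-2) = -2652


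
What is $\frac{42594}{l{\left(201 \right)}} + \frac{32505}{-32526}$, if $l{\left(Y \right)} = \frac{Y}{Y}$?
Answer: $\frac{461793313}{10842} \approx 42593.0$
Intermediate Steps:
$l{\left(Y \right)} = 1$
$\frac{42594}{l{\left(201 \right)}} + \frac{32505}{-32526} = \frac{42594}{1} + \frac{32505}{-32526} = 42594 \cdot 1 + 32505 \left(- \frac{1}{32526}\right) = 42594 - \frac{10835}{10842} = \frac{461793313}{10842}$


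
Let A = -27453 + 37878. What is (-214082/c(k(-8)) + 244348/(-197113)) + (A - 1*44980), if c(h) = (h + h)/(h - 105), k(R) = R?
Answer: -2438698380033/1576904 ≈ -1.5465e+6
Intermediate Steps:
A = 10425
c(h) = 2*h/(-105 + h) (c(h) = (2*h)/(-105 + h) = 2*h/(-105 + h))
(-214082/c(k(-8)) + 244348/(-197113)) + (A - 1*44980) = (-214082/(2*(-8)/(-105 - 8)) + 244348/(-197113)) + (10425 - 1*44980) = (-214082/(2*(-8)/(-113)) + 244348*(-1/197113)) + (10425 - 44980) = (-214082/(2*(-8)*(-1/113)) - 244348/197113) - 34555 = (-214082/16/113 - 244348/197113) - 34555 = (-214082*113/16 - 244348/197113) - 34555 = (-12095633/8 - 244348/197113) - 34555 = -2384208462313/1576904 - 34555 = -2438698380033/1576904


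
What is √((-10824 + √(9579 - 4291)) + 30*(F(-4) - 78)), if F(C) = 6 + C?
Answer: √(-13104 + 2*√1322) ≈ 114.15*I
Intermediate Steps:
√((-10824 + √(9579 - 4291)) + 30*(F(-4) - 78)) = √((-10824 + √(9579 - 4291)) + 30*((6 - 4) - 78)) = √((-10824 + √5288) + 30*(2 - 78)) = √((-10824 + 2*√1322) + 30*(-76)) = √((-10824 + 2*√1322) - 2280) = √(-13104 + 2*√1322)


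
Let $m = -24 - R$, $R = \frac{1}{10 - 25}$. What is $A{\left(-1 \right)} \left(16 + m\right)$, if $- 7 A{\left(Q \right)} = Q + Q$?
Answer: $- \frac{34}{15} \approx -2.2667$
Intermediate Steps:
$A{\left(Q \right)} = - \frac{2 Q}{7}$ ($A{\left(Q \right)} = - \frac{Q + Q}{7} = - \frac{2 Q}{7}$)
$R = - \frac{1}{15}$ ($R = \frac{1}{-15} = - \frac{1}{15} \approx -0.066667$)
$m = - \frac{359}{15}$ ($m = -24 - - \frac{1}{15} = -24 + \frac{1}{15} = - \frac{359}{15} \approx -23.933$)
$A{\left(-1 \right)} \left(16 + m\right) = \left(- \frac{2}{7}\right) \left(-1\right) \left(16 - \frac{359}{15}\right) = \frac{2}{7} \left(- \frac{119}{15}\right) = - \frac{34}{15}$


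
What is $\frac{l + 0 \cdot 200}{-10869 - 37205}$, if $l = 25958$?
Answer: $- \frac{12979}{24037} \approx -0.53996$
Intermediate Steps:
$\frac{l + 0 \cdot 200}{-10869 - 37205} = \frac{25958 + 0 \cdot 200}{-10869 - 37205} = \frac{25958 + 0}{-48074} = 25958 \left(- \frac{1}{48074}\right) = - \frac{12979}{24037}$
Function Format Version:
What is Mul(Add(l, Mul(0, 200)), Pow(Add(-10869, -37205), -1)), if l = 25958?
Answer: Rational(-12979, 24037) ≈ -0.53996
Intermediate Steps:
Mul(Add(l, Mul(0, 200)), Pow(Add(-10869, -37205), -1)) = Mul(Add(25958, Mul(0, 200)), Pow(Add(-10869, -37205), -1)) = Mul(Add(25958, 0), Pow(-48074, -1)) = Mul(25958, Rational(-1, 48074)) = Rational(-12979, 24037)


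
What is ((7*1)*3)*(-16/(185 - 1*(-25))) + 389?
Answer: 1937/5 ≈ 387.40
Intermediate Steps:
((7*1)*3)*(-16/(185 - 1*(-25))) + 389 = (7*3)*(-16/(185 + 25)) + 389 = 21*(-16/210) + 389 = 21*(-16*1/210) + 389 = 21*(-8/105) + 389 = -8/5 + 389 = 1937/5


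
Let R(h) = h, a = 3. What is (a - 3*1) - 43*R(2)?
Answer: -86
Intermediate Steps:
(a - 3*1) - 43*R(2) = (3 - 3*1) - 43*2 = (3 - 3) - 86 = 0 - 86 = -86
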